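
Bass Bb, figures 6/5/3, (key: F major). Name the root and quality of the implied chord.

The figures 6/5/3 indicate a seventh chord in first inversion.
In first inversion the root lies a sixth above the bass: a sixth above Bb in F major is G.
The chord tones are Bb, D, F, G, giving G minor seventh.

G minor seventh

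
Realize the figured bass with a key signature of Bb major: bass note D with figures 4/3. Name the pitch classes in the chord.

The written figures 4/3 are shorthand for 6/4/3: the 6 is implied.
A third above D in this key is F.
A fourth above D in this key is G.
A sixth above D in this key is Bb.
Together with the bass D, this spells G minor seventh in second inversion.

D, F, G, Bb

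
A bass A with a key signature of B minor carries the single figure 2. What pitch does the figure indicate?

Counting 1 letter step above A lands on B; in B minor, that letter is B.

B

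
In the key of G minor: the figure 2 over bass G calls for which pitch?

A

Counting 1 letter step above G lands on A; in G minor, that letter is A.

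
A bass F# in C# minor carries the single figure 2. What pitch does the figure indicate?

G#

Counting 1 letter step above F# lands on G; in C# minor, that letter is G#.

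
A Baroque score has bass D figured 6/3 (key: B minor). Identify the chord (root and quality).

B minor

The figures 6/3 indicate a triad in first inversion.
In first inversion the root lies a sixth above the bass: a sixth above D in B minor is B.
The chord tones are D, F#, B, giving B minor.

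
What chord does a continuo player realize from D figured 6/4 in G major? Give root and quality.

The figures 6/4 indicate a triad in second inversion.
In second inversion the root lies a fourth above the bass: a fourth above D in G major is G.
The chord tones are D, G, B, giving G major.

G major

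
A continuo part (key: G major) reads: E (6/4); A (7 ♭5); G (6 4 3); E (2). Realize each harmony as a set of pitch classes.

E, A, C | A, C, Eb, G | G, B, C, E | E, F#, A, C

E (6/4): E, A, C.
A (7/b5/3): A, C, Eb, G.
G (6/4/3): G, B, C, E.
E (6/4/2): E, F#, A, C.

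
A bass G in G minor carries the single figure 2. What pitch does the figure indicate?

A

Counting 1 letter step above G lands on A; in G minor, that letter is A.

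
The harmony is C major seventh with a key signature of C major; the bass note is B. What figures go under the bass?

4/2

B is the seventh of C major seventh, so the chord is in third inversion.
A seventh chord in third inversion is figured 6/4/2, conventionally abbreviated 4/2.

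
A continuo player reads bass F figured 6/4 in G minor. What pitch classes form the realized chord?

F, Bb, D

A fourth above F in this key is Bb.
A sixth above F in this key is D.
Together with the bass F, this spells Bb major in second inversion.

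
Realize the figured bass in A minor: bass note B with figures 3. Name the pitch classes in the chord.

The written figures 3 are shorthand for 5/3: the 5 is implied.
A third above B in this key is D.
A fifth above B in this key is F.
Together with the bass B, this spells B diminished in root position.

B, D, F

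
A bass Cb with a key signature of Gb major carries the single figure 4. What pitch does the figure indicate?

Counting 3 letter steps above Cb lands on F; in Gb major, that letter is F.

F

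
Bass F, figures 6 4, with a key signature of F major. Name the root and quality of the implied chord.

Bb major

The figures 6 4 indicate a triad in second inversion.
In second inversion the root lies a fourth above the bass: a fourth above F in F major is Bb.
The chord tones are F, Bb, D, giving Bb major.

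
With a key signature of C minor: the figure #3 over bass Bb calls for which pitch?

Counting 2 letter steps above Bb lands on D; in C minor, that letter is D.
The #3 figure raises it a semitone, giving D#.

D#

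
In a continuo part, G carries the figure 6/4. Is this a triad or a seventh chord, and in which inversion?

triad, second inversion

Intervals of 6/4 above the bass form a triad; the bass is the fifth, so this is second inversion.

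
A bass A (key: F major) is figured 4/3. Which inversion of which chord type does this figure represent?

seventh chord, second inversion

4/3 is shorthand for 6/4/3.
Intervals of 6/4/3 above the bass form a seventh chord; the bass is the fifth, so this is second inversion.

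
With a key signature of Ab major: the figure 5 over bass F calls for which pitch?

C

Counting 4 letter steps above F lands on C; in Ab major, that letter is C.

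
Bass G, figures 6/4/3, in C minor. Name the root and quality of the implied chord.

C minor seventh

The figures 6/4/3 indicate a seventh chord in second inversion.
In second inversion the root lies a fourth above the bass: a fourth above G in C minor is C.
The chord tones are G, Bb, C, Eb, giving C minor seventh.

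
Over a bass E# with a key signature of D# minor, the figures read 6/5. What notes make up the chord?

E#, G#, B, C#

The written figures 6/5 are shorthand for 6/5/3: the 3 is implied.
A third above E# in this key is G#.
A fifth above E# in this key is B.
A sixth above E# in this key is C#.
Together with the bass E#, this spells C# dominant seventh in first inversion.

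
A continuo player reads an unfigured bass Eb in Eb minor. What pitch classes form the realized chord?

Eb, Gb, Bb

An unfigured bass implies 5/3.
A third above Eb in this key is Gb.
A fifth above Eb in this key is Bb.
Together with the bass Eb, this spells Eb minor in root position.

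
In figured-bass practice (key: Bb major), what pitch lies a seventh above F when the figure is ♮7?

E

Counting 6 letter steps above F lands on E; in Bb major, that letter is Eb.
The ♮7 figure makes it natural, giving E.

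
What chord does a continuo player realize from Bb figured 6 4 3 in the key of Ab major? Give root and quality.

Eb dominant seventh

The figures 6 4 3 indicate a seventh chord in second inversion.
In second inversion the root lies a fourth above the bass: a fourth above Bb in Ab major is Eb.
The chord tones are Bb, Db, Eb, G, giving Eb dominant seventh.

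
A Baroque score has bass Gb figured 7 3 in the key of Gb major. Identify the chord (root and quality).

Gb major seventh

The figures 7 3 indicate a seventh chord in root position.
In root position the bass is the root, so the root is Gb.
The chord tones are Gb, Bb, Db, F, giving Gb major seventh.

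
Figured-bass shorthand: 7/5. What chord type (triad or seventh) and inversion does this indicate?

seventh chord, root position

7/5 is shorthand for 7/5/3.
Intervals of 7/5/3 above the bass form a seventh chord; the bass is the root, so this is root position.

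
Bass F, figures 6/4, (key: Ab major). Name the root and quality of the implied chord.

The figures 6/4 indicate a triad in second inversion.
In second inversion the root lies a fourth above the bass: a fourth above F in Ab major is Bb.
The chord tones are F, Bb, Db, giving Bb minor.

Bb minor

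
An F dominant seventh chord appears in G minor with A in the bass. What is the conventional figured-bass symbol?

6/5

A is the third of F dominant seventh, so the chord is in first inversion.
A seventh chord in first inversion is figured 6/5/3, conventionally abbreviated 6/5.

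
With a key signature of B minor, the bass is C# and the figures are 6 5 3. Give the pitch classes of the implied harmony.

C#, E, G, A

A third above C# in this key is E.
A fifth above C# in this key is G.
A sixth above C# in this key is A.
Together with the bass C#, this spells A dominant seventh in first inversion.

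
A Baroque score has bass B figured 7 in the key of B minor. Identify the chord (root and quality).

B minor seventh

The figures 7 indicate a seventh chord in root position.
In root position the bass is the root, so the root is B.
The chord tones are B, D, F#, A, giving B minor seventh.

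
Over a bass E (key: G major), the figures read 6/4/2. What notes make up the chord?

E, F#, A, C

A second above E in this key is F#.
A fourth above E in this key is A.
A sixth above E in this key is C.
Together with the bass E, this spells F# half-diminished seventh in third inversion.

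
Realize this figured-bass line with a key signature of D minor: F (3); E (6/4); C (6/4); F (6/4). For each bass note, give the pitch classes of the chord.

F, A, C | E, A, C | C, F, A | F, Bb, D

F (5/3): F, A, C.
E (6/4): E, A, C.
C (6/4): C, F, A.
F (6/4): F, Bb, D.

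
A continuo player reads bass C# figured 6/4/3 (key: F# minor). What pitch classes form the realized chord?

A third above C# in this key is E.
A fourth above C# in this key is F#.
A sixth above C# in this key is A.
Together with the bass C#, this spells F# minor seventh in second inversion.

C#, E, F#, A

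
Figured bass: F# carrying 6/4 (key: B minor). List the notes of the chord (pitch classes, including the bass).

A fourth above F# in this key is B.
A sixth above F# in this key is D.
Together with the bass F#, this spells B minor in second inversion.

F#, B, D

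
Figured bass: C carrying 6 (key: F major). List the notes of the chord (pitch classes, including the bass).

The written figures 6 are shorthand for 6/3: the 3 is implied.
A third above C in this key is E.
A sixth above C in this key is A.
Together with the bass C, this spells A minor in first inversion.

C, E, A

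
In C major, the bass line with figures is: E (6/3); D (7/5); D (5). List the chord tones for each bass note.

E, G, C | D, F, A, C | D, F, A

E (6/3): E, G, C.
D (7/5/3): D, F, A, C.
D (5/3): D, F, A.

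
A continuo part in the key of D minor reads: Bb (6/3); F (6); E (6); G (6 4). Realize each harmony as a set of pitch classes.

Bb (6/3): Bb, D, G.
F (6/3): F, A, D.
E (6/3): E, G, C.
G (6/4): G, C, E.

Bb, D, G | F, A, D | E, G, C | G, C, E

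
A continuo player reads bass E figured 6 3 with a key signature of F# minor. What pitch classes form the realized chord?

E, G#, C#

A third above E in this key is G#.
A sixth above E in this key is C#.
Together with the bass E, this spells C# minor in first inversion.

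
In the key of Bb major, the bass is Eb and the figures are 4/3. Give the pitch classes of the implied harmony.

The written figures 4/3 are shorthand for 6/4/3: the 6 is implied.
A third above Eb in this key is G.
A fourth above Eb in this key is A.
A sixth above Eb in this key is C.
Together with the bass Eb, this spells A half-diminished seventh in second inversion.

Eb, G, A, C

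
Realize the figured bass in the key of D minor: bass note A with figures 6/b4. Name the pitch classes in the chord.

A fourth above A in this key is D, lowered to Db by the flat.
A sixth above A in this key is F.
Together with the bass A, this spells Db augmented in second inversion.

A, Db, F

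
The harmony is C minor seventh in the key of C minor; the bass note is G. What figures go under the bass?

4/3

G is the fifth of C minor seventh, so the chord is in second inversion.
A seventh chord in second inversion is figured 6/4/3, conventionally abbreviated 4/3.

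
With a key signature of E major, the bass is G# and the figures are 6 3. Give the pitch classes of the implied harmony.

A third above G# in this key is B.
A sixth above G# in this key is E.
Together with the bass G#, this spells E major in first inversion.

G#, B, E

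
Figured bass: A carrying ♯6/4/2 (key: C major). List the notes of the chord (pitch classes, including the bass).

A, B, D, F#

A second above A in this key is B.
A fourth above A in this key is D.
A sixth above A in this key is F, raised to F# by the sharp.
Together with the bass A, this spells B minor seventh in third inversion.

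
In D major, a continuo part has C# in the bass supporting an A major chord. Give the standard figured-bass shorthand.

C# is the third of A major, so the chord is in first inversion.
A triad in first inversion is figured 6/3, conventionally abbreviated 6.

6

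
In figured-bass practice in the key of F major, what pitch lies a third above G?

Counting 2 letter steps above G lands on B; in F major, that letter is Bb.

Bb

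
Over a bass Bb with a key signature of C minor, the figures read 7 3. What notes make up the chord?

The written figures 7 3 are shorthand for 7/5/3: the 5 is implied.
A third above Bb in this key is D.
A fifth above Bb in this key is F.
A seventh above Bb in this key is Ab.
Together with the bass Bb, this spells Bb dominant seventh in root position.

Bb, D, F, Ab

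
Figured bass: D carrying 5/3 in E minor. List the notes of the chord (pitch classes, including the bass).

D, F#, A

A third above D in this key is F#.
A fifth above D in this key is A.
Together with the bass D, this spells D major in root position.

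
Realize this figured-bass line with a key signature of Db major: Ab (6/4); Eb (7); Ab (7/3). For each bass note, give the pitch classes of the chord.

Ab, Db, F | Eb, Gb, Bb, Db | Ab, C, Eb, Gb

Ab (6/4): Ab, Db, F.
Eb (7/5/3): Eb, Gb, Bb, Db.
Ab (7/5/3): Ab, C, Eb, Gb.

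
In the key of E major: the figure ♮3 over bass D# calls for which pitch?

F

Counting 2 letter steps above D# lands on F; in E major, that letter is F#.
The ♮3 figure makes it natural, giving F.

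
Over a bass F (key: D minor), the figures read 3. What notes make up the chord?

The written figures 3 are shorthand for 5/3: the 5 is implied.
A third above F in this key is A.
A fifth above F in this key is C.
Together with the bass F, this spells F major in root position.

F, A, C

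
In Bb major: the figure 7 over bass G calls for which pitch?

F

Counting 6 letter steps above G lands on F; in Bb major, that letter is F.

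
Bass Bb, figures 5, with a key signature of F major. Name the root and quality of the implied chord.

Bb major

The figures 5 indicate a triad in root position.
In root position the bass is the root, so the root is Bb.
The chord tones are Bb, D, F, giving Bb major.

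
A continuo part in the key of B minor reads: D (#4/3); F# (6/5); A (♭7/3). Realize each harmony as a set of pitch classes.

D (6/#4/3): D, F#, G#, B.
F# (6/5/3): F#, A, C#, D.
A (b7/5/3): A, C#, E, Gb.

D, F#, G#, B | F#, A, C#, D | A, C#, E, Gb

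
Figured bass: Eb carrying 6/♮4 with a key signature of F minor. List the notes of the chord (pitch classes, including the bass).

A fourth above Eb in this key is Ab, made natural (A) by the ♮ figure.
A sixth above Eb in this key is C.
Together with the bass Eb, this spells A diminished in second inversion.

Eb, A, C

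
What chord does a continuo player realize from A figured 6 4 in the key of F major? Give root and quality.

The figures 6 4 indicate a triad in second inversion.
In second inversion the root lies a fourth above the bass: a fourth above A in F major is D.
The chord tones are A, D, F, giving D minor.

D minor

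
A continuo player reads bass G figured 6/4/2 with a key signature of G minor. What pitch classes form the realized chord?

A second above G in this key is A.
A fourth above G in this key is C.
A sixth above G in this key is Eb.
Together with the bass G, this spells A half-diminished seventh in third inversion.

G, A, C, Eb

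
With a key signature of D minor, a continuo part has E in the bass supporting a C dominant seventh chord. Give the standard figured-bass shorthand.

6/5

E is the third of C dominant seventh, so the chord is in first inversion.
A seventh chord in first inversion is figured 6/5/3, conventionally abbreviated 6/5.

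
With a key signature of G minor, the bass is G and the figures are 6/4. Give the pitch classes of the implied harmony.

A fourth above G in this key is C.
A sixth above G in this key is Eb.
Together with the bass G, this spells C minor in second inversion.

G, C, Eb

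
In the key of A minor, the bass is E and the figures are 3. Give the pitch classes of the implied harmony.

The written figures 3 are shorthand for 5/3: the 5 is implied.
A third above E in this key is G.
A fifth above E in this key is B.
Together with the bass E, this spells E minor in root position.

E, G, B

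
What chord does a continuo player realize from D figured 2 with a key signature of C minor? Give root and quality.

Eb major seventh

The figures 2 indicate a seventh chord in third inversion.
In third inversion the root lies a second above the bass: a second above D in C minor is Eb.
The chord tones are D, Eb, G, Bb, giving Eb major seventh.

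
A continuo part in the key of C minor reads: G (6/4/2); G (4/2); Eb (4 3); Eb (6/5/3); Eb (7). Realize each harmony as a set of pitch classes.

G, Ab, C, Eb | G, Ab, C, Eb | Eb, G, Ab, C | Eb, G, Bb, C | Eb, G, Bb, D

G (6/4/2): G, Ab, C, Eb.
G (6/4/2): G, Ab, C, Eb.
Eb (6/4/3): Eb, G, Ab, C.
Eb (6/5/3): Eb, G, Bb, C.
Eb (7/5/3): Eb, G, Bb, D.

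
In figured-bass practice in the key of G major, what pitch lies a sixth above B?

Counting 5 letter steps above B lands on G; in G major, that letter is G.

G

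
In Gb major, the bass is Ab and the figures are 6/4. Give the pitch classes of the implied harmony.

A fourth above Ab in this key is Db.
A sixth above Ab in this key is F.
Together with the bass Ab, this spells Db major in second inversion.

Ab, Db, F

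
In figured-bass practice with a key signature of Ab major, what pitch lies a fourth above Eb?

Counting 3 letter steps above Eb lands on A; in Ab major, that letter is Ab.

Ab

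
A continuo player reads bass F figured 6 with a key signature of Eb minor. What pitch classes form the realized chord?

The written figures 6 are shorthand for 6/3: the 3 is implied.
A third above F in this key is Ab.
A sixth above F in this key is Db.
Together with the bass F, this spells Db major in first inversion.

F, Ab, Db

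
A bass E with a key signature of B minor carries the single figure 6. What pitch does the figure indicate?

C#

Counting 5 letter steps above E lands on C; in B minor, that letter is C#.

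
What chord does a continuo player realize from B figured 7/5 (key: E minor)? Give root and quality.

B minor seventh

The figures 7/5 indicate a seventh chord in root position.
In root position the bass is the root, so the root is B.
The chord tones are B, D, F#, A, giving B minor seventh.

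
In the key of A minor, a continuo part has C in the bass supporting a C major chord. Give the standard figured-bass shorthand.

no figures

C is the root of C major, so the chord is in root position.
A triad in root position is figured 5/3, conventionally abbreviated (no figures — root-position triad).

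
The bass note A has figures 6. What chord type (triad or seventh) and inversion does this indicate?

triad, first inversion

6 is shorthand for 6/3.
Intervals of 6/3 above the bass form a triad; the bass is the third, so this is first inversion.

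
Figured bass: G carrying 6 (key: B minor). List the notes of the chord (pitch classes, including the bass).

The written figures 6 are shorthand for 6/3: the 3 is implied.
A third above G in this key is B.
A sixth above G in this key is E.
Together with the bass G, this spells E minor in first inversion.

G, B, E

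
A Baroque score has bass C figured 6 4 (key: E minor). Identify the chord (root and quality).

The figures 6 4 indicate a triad in second inversion.
In second inversion the root lies a fourth above the bass: a fourth above C in E minor is F#.
The chord tones are C, F#, A, giving F# diminished.

F# diminished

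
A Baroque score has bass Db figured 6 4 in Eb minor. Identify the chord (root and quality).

Gb major

The figures 6 4 indicate a triad in second inversion.
In second inversion the root lies a fourth above the bass: a fourth above Db in Eb minor is Gb.
The chord tones are Db, Gb, Bb, giving Gb major.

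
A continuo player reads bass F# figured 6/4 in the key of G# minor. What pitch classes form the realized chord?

A fourth above F# in this key is B.
A sixth above F# in this key is D#.
Together with the bass F#, this spells B major in second inversion.

F#, B, D#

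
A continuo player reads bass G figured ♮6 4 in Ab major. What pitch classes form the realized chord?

A fourth above G in this key is C.
A sixth above G in this key is Eb, made natural (E) by the ♮ figure.
Together with the bass G, this spells C major in second inversion.

G, C, E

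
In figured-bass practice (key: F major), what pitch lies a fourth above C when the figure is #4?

Counting 3 letter steps above C lands on F; in F major, that letter is F.
The #4 figure raises it a semitone, giving F#.

F#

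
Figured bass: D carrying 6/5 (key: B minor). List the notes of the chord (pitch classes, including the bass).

D, F#, A, B

The written figures 6/5 are shorthand for 6/5/3: the 3 is implied.
A third above D in this key is F#.
A fifth above D in this key is A.
A sixth above D in this key is B.
Together with the bass D, this spells B minor seventh in first inversion.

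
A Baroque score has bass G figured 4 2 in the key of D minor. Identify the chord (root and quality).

The figures 4 2 indicate a seventh chord in third inversion.
In third inversion the root lies a second above the bass: a second above G in D minor is A.
The chord tones are G, A, C, E, giving A minor seventh.

A minor seventh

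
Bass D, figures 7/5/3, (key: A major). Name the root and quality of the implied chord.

The figures 7/5/3 indicate a seventh chord in root position.
In root position the bass is the root, so the root is D.
The chord tones are D, F#, A, C#, giving D major seventh.

D major seventh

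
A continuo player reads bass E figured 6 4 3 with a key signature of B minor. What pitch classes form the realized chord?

E, G, A, C#

A third above E in this key is G.
A fourth above E in this key is A.
A sixth above E in this key is C#.
Together with the bass E, this spells A dominant seventh in second inversion.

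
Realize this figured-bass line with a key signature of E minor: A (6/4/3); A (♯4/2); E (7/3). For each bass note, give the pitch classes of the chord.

A (6/4/3): A, C, D, F#.
A (6/#4/2): A, B, D#, F#.
E (7/5/3): E, G, B, D.

A, C, D, F# | A, B, D#, F# | E, G, B, D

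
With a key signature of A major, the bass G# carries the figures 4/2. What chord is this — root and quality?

A major seventh

The figures 4/2 indicate a seventh chord in third inversion.
In third inversion the root lies a second above the bass: a second above G# in A major is A.
The chord tones are G#, A, C#, E, giving A major seventh.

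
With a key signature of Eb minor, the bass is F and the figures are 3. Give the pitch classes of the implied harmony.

The written figures 3 are shorthand for 5/3: the 5 is implied.
A third above F in this key is Ab.
A fifth above F in this key is Cb.
Together with the bass F, this spells F diminished in root position.

F, Ab, Cb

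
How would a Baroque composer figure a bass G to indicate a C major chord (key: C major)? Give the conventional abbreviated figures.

G is the fifth of C major, so the chord is in second inversion.
A triad in second inversion is figured 6/4, conventionally abbreviated 6/4.

6/4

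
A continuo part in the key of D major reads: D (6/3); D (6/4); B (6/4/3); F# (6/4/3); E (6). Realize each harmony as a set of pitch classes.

D, F#, B | D, G, B | B, D, E, G | F#, A, B, D | E, G, C#

D (6/3): D, F#, B.
D (6/4): D, G, B.
B (6/4/3): B, D, E, G.
F# (6/4/3): F#, A, B, D.
E (6/3): E, G, C#.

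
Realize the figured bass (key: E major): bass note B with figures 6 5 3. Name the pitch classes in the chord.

A third above B in this key is D#.
A fifth above B in this key is F#.
A sixth above B in this key is G#.
Together with the bass B, this spells G# minor seventh in first inversion.

B, D#, F#, G#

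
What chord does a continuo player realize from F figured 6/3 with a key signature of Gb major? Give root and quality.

The figures 6/3 indicate a triad in first inversion.
In first inversion the root lies a sixth above the bass: a sixth above F in Gb major is Db.
The chord tones are F, Ab, Db, giving Db major.

Db major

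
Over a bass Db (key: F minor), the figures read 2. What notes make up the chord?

The written figures 2 are shorthand for 6/4/2: the 6/4 are implied.
A second above Db in this key is Eb.
A fourth above Db in this key is G.
A sixth above Db in this key is Bb.
Together with the bass Db, this spells Eb dominant seventh in third inversion.

Db, Eb, G, Bb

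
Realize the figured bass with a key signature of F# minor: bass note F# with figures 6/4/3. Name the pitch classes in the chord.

A third above F# in this key is A.
A fourth above F# in this key is B.
A sixth above F# in this key is D.
Together with the bass F#, this spells B minor seventh in second inversion.

F#, A, B, D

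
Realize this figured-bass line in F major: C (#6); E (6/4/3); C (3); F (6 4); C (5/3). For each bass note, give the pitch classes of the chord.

C, E, A# | E, G, A, C | C, E, G | F, Bb, D | C, E, G

C (#6/3): C, E, A#.
E (6/4/3): E, G, A, C.
C (5/3): C, E, G.
F (6/4): F, Bb, D.
C (5/3): C, E, G.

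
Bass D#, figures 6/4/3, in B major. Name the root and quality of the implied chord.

G# minor seventh

The figures 6/4/3 indicate a seventh chord in second inversion.
In second inversion the root lies a fourth above the bass: a fourth above D# in B major is G#.
The chord tones are D#, F#, G#, B, giving G# minor seventh.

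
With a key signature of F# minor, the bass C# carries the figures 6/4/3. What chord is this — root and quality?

The figures 6/4/3 indicate a seventh chord in second inversion.
In second inversion the root lies a fourth above the bass: a fourth above C# in F# minor is F#.
The chord tones are C#, E, F#, A, giving F# minor seventh.

F# minor seventh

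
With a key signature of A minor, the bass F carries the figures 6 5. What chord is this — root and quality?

D minor seventh

The figures 6 5 indicate a seventh chord in first inversion.
In first inversion the root lies a sixth above the bass: a sixth above F in A minor is D.
The chord tones are F, A, C, D, giving D minor seventh.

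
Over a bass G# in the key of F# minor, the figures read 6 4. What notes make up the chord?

G#, C#, E

A fourth above G# in this key is C#.
A sixth above G# in this key is E.
Together with the bass G#, this spells C# minor in second inversion.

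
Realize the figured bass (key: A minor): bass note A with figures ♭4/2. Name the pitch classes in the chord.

A, B, Db, F

The written figures ♭4/2 are shorthand for 6/4/2: the 6 is implied.
A second above A in this key is B.
A fourth above A in this key is D, lowered to Db by the flat.
A sixth above A in this key is F.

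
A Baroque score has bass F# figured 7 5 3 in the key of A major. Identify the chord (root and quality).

The figures 7 5 3 indicate a seventh chord in root position.
In root position the bass is the root, so the root is F#.
The chord tones are F#, A, C#, E, giving F# minor seventh.

F# minor seventh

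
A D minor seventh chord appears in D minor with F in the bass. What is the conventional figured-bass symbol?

F is the third of D minor seventh, so the chord is in first inversion.
A seventh chord in first inversion is figured 6/5/3, conventionally abbreviated 6/5.

6/5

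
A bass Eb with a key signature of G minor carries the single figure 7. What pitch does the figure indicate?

Counting 6 letter steps above Eb lands on D; in G minor, that letter is D.

D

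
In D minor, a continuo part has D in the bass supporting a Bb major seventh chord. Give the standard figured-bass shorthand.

6/5

D is the third of Bb major seventh, so the chord is in first inversion.
A seventh chord in first inversion is figured 6/5/3, conventionally abbreviated 6/5.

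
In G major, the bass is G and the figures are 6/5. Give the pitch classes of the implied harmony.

G, B, D, E

The written figures 6/5 are shorthand for 6/5/3: the 3 is implied.
A third above G in this key is B.
A fifth above G in this key is D.
A sixth above G in this key is E.
Together with the bass G, this spells E minor seventh in first inversion.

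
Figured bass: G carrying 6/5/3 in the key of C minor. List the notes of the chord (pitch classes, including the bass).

G, Bb, D, Eb

A third above G in this key is Bb.
A fifth above G in this key is D.
A sixth above G in this key is Eb.
Together with the bass G, this spells Eb major seventh in first inversion.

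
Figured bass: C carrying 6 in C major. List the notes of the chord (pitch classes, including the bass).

C, E, A

The written figures 6 are shorthand for 6/3: the 3 is implied.
A third above C in this key is E.
A sixth above C in this key is A.
Together with the bass C, this spells A minor in first inversion.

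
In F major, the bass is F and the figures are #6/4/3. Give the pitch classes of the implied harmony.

A third above F in this key is A.
A fourth above F in this key is Bb.
A sixth above F in this key is D, raised to D# by the sharp.

F, A, Bb, D#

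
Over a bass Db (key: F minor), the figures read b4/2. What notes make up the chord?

The written figures b4/2 are shorthand for 6/4/2: the 6 is implied.
A second above Db in this key is Eb.
A fourth above Db in this key is G, lowered to Gb by the flat.
A sixth above Db in this key is Bb.
Together with the bass Db, this spells Eb minor seventh in third inversion.

Db, Eb, Gb, Bb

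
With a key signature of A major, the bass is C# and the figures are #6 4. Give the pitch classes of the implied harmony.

C#, F#, A#

A fourth above C# in this key is F#.
A sixth above C# in this key is A, raised to A# by the sharp.
Together with the bass C#, this spells F# major in second inversion.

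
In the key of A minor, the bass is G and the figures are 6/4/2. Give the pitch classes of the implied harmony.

G, A, C, E

A second above G in this key is A.
A fourth above G in this key is C.
A sixth above G in this key is E.
Together with the bass G, this spells A minor seventh in third inversion.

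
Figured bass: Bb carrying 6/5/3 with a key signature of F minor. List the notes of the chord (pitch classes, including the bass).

A third above Bb in this key is Db.
A fifth above Bb in this key is F.
A sixth above Bb in this key is G.
Together with the bass Bb, this spells G half-diminished seventh in first inversion.

Bb, Db, F, G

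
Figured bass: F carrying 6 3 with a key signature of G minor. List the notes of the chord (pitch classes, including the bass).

F, A, D

A third above F in this key is A.
A sixth above F in this key is D.
Together with the bass F, this spells D minor in first inversion.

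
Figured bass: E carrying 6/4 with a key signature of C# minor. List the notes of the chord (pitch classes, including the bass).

E, A, C#

A fourth above E in this key is A.
A sixth above E in this key is C#.
Together with the bass E, this spells A major in second inversion.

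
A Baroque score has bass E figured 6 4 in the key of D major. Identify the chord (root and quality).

A major

The figures 6 4 indicate a triad in second inversion.
In second inversion the root lies a fourth above the bass: a fourth above E in D major is A.
The chord tones are E, A, C#, giving A major.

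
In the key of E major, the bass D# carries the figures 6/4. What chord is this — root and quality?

G# minor

The figures 6/4 indicate a triad in second inversion.
In second inversion the root lies a fourth above the bass: a fourth above D# in E major is G#.
The chord tones are D#, G#, B, giving G# minor.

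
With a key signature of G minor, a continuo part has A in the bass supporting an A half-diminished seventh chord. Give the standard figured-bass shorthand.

A is the root of A half-diminished seventh, so the chord is in root position.
A seventh chord in root position is figured 7/5/3, conventionally abbreviated 7.

7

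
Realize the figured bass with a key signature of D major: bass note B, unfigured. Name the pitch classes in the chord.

B, D, F#

An unfigured bass implies 5/3.
A third above B in this key is D.
A fifth above B in this key is F#.
Together with the bass B, this spells B minor in root position.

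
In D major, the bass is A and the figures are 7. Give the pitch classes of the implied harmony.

The written figures 7 are shorthand for 7/5/3: the 5/3 are implied.
A third above A in this key is C#.
A fifth above A in this key is E.
A seventh above A in this key is G.
Together with the bass A, this spells A dominant seventh in root position.

A, C#, E, G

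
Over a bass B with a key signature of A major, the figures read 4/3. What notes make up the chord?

B, D, E, G#

The written figures 4/3 are shorthand for 6/4/3: the 6 is implied.
A third above B in this key is D.
A fourth above B in this key is E.
A sixth above B in this key is G#.
Together with the bass B, this spells E dominant seventh in second inversion.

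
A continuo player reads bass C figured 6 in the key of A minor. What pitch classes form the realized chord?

The written figures 6 are shorthand for 6/3: the 3 is implied.
A third above C in this key is E.
A sixth above C in this key is A.
Together with the bass C, this spells A minor in first inversion.

C, E, A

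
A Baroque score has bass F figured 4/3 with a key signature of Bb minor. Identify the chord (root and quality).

The figures 4/3 indicate a seventh chord in second inversion.
In second inversion the root lies a fourth above the bass: a fourth above F in Bb minor is Bb.
The chord tones are F, Ab, Bb, Db, giving Bb minor seventh.

Bb minor seventh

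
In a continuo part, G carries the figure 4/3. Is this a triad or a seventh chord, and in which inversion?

4/3 is shorthand for 6/4/3.
Intervals of 6/4/3 above the bass form a seventh chord; the bass is the fifth, so this is second inversion.

seventh chord, second inversion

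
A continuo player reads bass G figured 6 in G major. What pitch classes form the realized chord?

G, B, E

The written figures 6 are shorthand for 6/3: the 3 is implied.
A third above G in this key is B.
A sixth above G in this key is E.
Together with the bass G, this spells E minor in first inversion.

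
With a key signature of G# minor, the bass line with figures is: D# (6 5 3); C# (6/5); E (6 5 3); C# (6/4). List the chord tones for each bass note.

D# (6/5/3): D#, F#, A#, B.
C# (6/5/3): C#, E, G#, A#.
E (6/5/3): E, G#, B, C#.
C# (6/4): C#, F#, A#.

D#, F#, A#, B | C#, E, G#, A# | E, G#, B, C# | C#, F#, A#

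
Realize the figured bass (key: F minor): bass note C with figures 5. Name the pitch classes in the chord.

The written figures 5 are shorthand for 5/3: the 3 is implied.
A third above C in this key is Eb.
A fifth above C in this key is G.
Together with the bass C, this spells C minor in root position.

C, Eb, G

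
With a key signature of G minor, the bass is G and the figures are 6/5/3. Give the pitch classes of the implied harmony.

G, Bb, D, Eb

A third above G in this key is Bb.
A fifth above G in this key is D.
A sixth above G in this key is Eb.
Together with the bass G, this spells Eb major seventh in first inversion.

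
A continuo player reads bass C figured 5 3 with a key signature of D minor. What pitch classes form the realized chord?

A third above C in this key is E.
A fifth above C in this key is G.
Together with the bass C, this spells C major in root position.

C, E, G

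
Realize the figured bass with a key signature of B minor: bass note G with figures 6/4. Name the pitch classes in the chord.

G, C#, E

A fourth above G in this key is C#.
A sixth above G in this key is E.
Together with the bass G, this spells C# diminished in second inversion.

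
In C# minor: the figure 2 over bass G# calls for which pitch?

Counting 1 letter step above G# lands on A; in C# minor, that letter is A.

A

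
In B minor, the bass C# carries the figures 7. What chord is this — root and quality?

The figures 7 indicate a seventh chord in root position.
In root position the bass is the root, so the root is C#.
The chord tones are C#, E, G, B, giving C# half-diminished seventh.

C# half-diminished seventh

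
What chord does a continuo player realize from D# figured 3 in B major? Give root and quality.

D# minor

The figures 3 indicate a triad in root position.
In root position the bass is the root, so the root is D#.
The chord tones are D#, F#, A#, giving D# minor.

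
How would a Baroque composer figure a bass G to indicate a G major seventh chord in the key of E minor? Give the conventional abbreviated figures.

7

G is the root of G major seventh, so the chord is in root position.
A seventh chord in root position is figured 7/5/3, conventionally abbreviated 7.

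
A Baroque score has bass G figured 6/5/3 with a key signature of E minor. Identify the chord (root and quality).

The figures 6/5/3 indicate a seventh chord in first inversion.
In first inversion the root lies a sixth above the bass: a sixth above G in E minor is E.
The chord tones are G, B, D, E, giving E minor seventh.

E minor seventh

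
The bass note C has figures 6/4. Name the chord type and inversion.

Intervals of 6/4 above the bass form a triad; the bass is the fifth, so this is second inversion.

triad, second inversion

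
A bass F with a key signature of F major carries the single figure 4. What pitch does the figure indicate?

Bb

Counting 3 letter steps above F lands on B; in F major, that letter is Bb.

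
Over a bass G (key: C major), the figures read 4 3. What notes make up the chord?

G, B, C, E

The written figures 4 3 are shorthand for 6/4/3: the 6 is implied.
A third above G in this key is B.
A fourth above G in this key is C.
A sixth above G in this key is E.
Together with the bass G, this spells C major seventh in second inversion.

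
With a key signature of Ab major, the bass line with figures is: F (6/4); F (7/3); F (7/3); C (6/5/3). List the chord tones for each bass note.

F (6/4): F, Bb, Db.
F (7/5/3): F, Ab, C, Eb.
F (7/5/3): F, Ab, C, Eb.
C (6/5/3): C, Eb, G, Ab.

F, Bb, Db | F, Ab, C, Eb | F, Ab, C, Eb | C, Eb, G, Ab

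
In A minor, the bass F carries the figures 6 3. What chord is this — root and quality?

D minor

The figures 6 3 indicate a triad in first inversion.
In first inversion the root lies a sixth above the bass: a sixth above F in A minor is D.
The chord tones are F, A, D, giving D minor.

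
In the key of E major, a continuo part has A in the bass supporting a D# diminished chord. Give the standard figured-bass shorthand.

6/4

A is the fifth of D# diminished, so the chord is in second inversion.
A triad in second inversion is figured 6/4, conventionally abbreviated 6/4.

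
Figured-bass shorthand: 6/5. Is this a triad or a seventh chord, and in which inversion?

6/5 is shorthand for 6/5/3.
Intervals of 6/5/3 above the bass form a seventh chord; the bass is the third, so this is first inversion.

seventh chord, first inversion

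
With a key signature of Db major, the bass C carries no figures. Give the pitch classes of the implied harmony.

An unfigured bass implies 5/3.
A third above C in this key is Eb.
A fifth above C in this key is Gb.
Together with the bass C, this spells C diminished in root position.

C, Eb, Gb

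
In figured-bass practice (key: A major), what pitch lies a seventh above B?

A

Counting 6 letter steps above B lands on A; in A major, that letter is A.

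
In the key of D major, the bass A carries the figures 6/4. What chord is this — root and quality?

D major

The figures 6/4 indicate a triad in second inversion.
In second inversion the root lies a fourth above the bass: a fourth above A in D major is D.
The chord tones are A, D, F#, giving D major.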